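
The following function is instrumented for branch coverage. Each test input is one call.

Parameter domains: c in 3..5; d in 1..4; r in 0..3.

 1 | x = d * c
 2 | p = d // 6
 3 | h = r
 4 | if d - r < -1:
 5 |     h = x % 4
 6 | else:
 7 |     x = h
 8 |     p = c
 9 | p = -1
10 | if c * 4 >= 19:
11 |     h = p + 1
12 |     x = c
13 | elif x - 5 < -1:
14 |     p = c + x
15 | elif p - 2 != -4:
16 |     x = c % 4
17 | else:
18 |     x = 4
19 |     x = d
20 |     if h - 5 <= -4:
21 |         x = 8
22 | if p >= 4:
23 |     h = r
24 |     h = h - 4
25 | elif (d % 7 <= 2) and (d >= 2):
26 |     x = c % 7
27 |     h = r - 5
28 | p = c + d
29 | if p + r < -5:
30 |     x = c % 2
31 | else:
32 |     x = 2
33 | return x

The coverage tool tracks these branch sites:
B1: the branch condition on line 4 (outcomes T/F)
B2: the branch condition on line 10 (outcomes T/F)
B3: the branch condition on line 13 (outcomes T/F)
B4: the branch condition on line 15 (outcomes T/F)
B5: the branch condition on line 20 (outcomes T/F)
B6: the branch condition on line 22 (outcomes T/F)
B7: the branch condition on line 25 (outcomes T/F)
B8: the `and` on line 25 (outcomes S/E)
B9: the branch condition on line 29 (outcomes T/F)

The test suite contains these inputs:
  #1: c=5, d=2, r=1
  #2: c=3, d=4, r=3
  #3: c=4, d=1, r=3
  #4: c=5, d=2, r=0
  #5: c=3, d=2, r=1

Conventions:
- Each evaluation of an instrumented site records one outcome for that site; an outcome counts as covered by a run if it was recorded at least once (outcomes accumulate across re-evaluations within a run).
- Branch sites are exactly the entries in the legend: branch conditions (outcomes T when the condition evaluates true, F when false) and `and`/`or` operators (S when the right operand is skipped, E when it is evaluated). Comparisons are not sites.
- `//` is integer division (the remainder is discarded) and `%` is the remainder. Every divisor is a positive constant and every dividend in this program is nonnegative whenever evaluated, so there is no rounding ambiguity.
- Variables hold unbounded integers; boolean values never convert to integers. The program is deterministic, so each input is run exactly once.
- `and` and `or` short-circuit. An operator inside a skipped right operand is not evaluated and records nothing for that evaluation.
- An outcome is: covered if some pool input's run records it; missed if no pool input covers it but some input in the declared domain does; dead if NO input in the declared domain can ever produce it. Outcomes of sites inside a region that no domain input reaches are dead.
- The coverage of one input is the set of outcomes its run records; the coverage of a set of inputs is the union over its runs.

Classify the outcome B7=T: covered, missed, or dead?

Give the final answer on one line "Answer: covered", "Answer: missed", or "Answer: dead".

B7=T is recorded by pool input(s) 1, 4 -> covered

Answer: covered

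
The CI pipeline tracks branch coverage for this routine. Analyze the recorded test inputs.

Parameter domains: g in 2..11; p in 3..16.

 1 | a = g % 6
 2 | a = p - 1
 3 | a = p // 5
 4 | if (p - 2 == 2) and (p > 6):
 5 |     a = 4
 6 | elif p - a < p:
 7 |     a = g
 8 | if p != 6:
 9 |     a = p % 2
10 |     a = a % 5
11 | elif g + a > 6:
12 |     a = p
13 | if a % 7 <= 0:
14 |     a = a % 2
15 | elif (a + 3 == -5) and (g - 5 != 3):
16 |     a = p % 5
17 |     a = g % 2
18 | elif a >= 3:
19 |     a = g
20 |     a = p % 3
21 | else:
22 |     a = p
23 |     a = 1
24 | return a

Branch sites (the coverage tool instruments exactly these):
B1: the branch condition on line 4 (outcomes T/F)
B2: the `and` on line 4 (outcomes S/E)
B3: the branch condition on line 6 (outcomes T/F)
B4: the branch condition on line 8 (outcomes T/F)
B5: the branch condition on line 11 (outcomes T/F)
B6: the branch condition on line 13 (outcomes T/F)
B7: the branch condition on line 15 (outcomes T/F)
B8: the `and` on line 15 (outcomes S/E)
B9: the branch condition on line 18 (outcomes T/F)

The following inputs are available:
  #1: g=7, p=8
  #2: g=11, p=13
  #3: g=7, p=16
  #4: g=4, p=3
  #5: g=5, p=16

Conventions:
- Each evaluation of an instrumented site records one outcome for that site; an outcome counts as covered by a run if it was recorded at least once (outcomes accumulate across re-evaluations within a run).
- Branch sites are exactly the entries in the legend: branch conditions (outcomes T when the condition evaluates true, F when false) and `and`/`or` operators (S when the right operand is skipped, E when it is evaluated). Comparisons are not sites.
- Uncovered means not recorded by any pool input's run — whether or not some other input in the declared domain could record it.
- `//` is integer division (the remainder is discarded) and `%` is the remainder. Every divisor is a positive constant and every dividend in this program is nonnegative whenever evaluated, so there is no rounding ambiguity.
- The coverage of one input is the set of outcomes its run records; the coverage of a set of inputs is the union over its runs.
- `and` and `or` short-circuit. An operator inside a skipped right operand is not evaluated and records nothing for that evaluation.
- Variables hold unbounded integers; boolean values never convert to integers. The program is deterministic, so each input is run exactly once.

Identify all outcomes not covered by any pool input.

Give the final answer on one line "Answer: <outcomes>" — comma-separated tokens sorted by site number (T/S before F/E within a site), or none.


#1 (g=7, p=8) -> B2->S, B1->F, B3->T, B4->T, B6->T; covered: B1=F, B2=S, B3=T, B4=T, B6=T
#2 (g=11, p=13) -> B2->S, B1->F, B3->T, B4->T, B6->F, B8->S, B7->F, B9->F; covered: B1=F, B2=S, B3=T, B4=T, B6=F, B7=F, B8=S, B9=F
#3 (g=7, p=16) -> B2->S, B1->F, B3->T, B4->T, B6->T; covered: B1=F, B2=S, B3=T, B4=T, B6=T
#4 (g=4, p=3) -> B2->S, B1->F, B3->F, B4->T, B6->F, B8->S, B7->F, B9->F; covered: B1=F, B2=S, B3=F, B4=T, B6=F, B7=F, B8=S, B9=F
#5 (g=5, p=16) -> B2->S, B1->F, B3->T, B4->T, B6->T; covered: B1=F, B2=S, B3=T, B4=T, B6=T
union over the pool: B1=F, B2=S, B3=T, B3=F, B4=T, B6=T, B6=F, B7=F, B8=S, B9=F
uncovered (8 of 18): B1=T, B2=E, B4=F, B5=T, B5=F, B7=T, B8=E, B9=T
Answer: B1=T, B2=E, B4=F, B5=T, B5=F, B7=T, B8=E, B9=T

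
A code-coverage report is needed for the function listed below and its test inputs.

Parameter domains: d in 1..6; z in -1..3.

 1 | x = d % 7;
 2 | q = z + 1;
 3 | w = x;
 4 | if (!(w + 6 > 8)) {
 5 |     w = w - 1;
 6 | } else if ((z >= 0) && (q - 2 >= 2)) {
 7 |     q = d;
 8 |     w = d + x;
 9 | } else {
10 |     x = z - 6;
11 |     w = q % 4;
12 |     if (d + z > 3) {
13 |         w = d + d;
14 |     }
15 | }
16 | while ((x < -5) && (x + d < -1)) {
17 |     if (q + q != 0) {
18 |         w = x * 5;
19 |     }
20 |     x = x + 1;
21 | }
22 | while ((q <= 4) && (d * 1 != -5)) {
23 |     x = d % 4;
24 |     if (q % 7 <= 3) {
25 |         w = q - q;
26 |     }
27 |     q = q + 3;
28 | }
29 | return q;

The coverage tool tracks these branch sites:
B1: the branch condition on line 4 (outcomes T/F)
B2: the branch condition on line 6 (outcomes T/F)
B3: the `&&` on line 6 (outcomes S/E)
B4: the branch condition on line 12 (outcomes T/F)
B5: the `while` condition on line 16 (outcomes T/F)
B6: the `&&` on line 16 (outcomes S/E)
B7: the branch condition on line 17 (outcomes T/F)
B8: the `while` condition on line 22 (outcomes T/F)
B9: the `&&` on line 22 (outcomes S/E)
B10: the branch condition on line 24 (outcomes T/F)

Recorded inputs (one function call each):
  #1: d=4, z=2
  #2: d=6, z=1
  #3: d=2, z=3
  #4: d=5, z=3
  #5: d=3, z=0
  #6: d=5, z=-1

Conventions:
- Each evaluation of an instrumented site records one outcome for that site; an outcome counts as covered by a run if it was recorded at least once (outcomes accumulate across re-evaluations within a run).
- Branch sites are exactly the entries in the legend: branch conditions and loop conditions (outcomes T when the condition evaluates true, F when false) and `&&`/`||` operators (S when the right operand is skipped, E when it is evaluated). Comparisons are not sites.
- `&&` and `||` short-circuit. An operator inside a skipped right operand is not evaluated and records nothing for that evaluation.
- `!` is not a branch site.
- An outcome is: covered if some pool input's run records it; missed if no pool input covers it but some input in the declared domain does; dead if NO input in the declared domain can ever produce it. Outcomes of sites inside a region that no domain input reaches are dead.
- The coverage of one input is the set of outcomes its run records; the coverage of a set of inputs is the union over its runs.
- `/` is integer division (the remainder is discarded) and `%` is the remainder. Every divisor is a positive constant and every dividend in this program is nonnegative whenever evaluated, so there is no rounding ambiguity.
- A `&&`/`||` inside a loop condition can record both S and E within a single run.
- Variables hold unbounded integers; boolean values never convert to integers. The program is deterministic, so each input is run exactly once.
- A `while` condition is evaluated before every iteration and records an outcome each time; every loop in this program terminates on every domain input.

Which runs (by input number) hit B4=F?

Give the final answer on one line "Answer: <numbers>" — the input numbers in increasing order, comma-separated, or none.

input #1 (d=4, z=2): misses B4=F
input #2 (d=6, z=1): misses B4=F
input #3 (d=2, z=3): misses B4=F
input #4 (d=5, z=3): misses B4=F
input #5 (d=3, z=0): covers B4=F
input #6 (d=5, z=-1): misses B4=F

Answer: 5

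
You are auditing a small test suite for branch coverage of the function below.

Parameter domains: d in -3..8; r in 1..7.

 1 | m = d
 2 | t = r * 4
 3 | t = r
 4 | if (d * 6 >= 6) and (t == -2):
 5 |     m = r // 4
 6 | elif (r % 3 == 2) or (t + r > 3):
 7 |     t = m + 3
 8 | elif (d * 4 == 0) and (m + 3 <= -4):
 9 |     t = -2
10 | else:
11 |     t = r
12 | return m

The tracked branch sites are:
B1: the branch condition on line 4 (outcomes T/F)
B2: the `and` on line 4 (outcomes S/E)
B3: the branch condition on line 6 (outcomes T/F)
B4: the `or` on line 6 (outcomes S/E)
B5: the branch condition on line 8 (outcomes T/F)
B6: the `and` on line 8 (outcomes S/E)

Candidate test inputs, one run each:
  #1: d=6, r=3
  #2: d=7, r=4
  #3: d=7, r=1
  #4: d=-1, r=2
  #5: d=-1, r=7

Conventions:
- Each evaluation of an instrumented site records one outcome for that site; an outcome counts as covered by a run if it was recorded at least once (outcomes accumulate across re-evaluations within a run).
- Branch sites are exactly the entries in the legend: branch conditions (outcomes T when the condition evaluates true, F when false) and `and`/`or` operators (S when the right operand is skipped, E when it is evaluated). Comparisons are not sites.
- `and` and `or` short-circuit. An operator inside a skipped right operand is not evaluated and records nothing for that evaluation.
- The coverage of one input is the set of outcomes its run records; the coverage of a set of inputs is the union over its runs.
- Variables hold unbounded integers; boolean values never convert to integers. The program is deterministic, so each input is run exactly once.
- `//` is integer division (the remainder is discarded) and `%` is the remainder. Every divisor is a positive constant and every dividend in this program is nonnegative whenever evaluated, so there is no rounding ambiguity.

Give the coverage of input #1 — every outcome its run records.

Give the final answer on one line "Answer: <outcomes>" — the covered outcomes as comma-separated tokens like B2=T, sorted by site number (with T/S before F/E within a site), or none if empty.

Event log for input #1 (d=6, r=3):
  B2->E, B1->F, B4->E, B3->T
collecting distinct outcomes: B1=F, B2=E, B3=T, B4=E

Answer: B1=F, B2=E, B3=T, B4=E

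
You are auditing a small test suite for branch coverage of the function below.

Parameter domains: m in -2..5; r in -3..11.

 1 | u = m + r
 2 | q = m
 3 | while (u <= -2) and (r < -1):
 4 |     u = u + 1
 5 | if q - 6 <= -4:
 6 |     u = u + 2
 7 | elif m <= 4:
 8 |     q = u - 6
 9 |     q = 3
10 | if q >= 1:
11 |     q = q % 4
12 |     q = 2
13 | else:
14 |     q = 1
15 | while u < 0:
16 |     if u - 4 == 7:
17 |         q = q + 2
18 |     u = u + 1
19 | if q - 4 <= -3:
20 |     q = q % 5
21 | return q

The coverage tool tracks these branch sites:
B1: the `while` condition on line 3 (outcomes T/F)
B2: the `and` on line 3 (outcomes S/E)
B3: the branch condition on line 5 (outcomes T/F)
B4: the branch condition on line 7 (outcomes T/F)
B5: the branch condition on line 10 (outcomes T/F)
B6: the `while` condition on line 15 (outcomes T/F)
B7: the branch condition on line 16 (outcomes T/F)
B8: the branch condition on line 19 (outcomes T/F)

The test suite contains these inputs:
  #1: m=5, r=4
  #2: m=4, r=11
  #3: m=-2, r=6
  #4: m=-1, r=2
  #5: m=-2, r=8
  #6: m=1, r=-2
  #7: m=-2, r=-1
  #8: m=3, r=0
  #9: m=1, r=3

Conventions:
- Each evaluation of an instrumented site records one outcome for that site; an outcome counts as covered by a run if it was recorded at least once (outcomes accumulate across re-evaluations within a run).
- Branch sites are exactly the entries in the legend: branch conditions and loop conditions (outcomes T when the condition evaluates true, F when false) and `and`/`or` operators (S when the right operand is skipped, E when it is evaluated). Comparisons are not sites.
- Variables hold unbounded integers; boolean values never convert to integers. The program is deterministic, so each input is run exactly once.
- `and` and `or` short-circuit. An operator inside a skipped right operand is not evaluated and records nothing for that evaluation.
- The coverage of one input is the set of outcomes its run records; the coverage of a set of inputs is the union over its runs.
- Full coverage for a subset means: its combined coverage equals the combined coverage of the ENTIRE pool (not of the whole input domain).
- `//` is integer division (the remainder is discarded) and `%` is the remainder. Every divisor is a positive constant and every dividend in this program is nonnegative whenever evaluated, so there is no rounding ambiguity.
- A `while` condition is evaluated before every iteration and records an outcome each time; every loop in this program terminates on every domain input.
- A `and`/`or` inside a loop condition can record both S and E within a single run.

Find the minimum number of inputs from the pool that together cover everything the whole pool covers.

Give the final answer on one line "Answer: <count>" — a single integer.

run #1 (m=5, r=4) runs B2->S, B1->F, B3->F, B4->F, B5->T, B6->F, B8->F; records B1=F, B2=S, B3=F, B4=F, B5=T, B6=F, B8=F
run #2 (m=4, r=11) runs B2->S, B1->F, B3->F, B4->T, B5->T, B6->F, B8->F; records B1=F, B2=S, B3=F, B4=T, B5=T, B6=F, B8=F
run #3 (m=-2, r=6) runs B2->S, B1->F, B3->T, B5->F, B6->F, B8->T; records B1=F, B2=S, B3=T, B5=F, B6=F, B8=T
run #4 (m=-1, r=2) runs B2->S, B1->F, B3->T, B5->F, B6->F, B8->T; records B1=F, B2=S, B3=T, B5=F, B6=F, B8=T
run #5 (m=-2, r=8) runs B2->S, B1->F, B3->T, B5->F, B6->F, B8->T; records B1=F, B2=S, B3=T, B5=F, B6=F, B8=T
run #6 (m=1, r=-2) runs B2->S, B1->F, B3->T, B5->T, B6->F, B8->F; records B1=F, B2=S, B3=T, B5=T, B6=F, B8=F
run #7 (m=-2, r=-1) runs B2->E, B1->F, B3->T, B5->F, B6->T, B7->F, B6->F, B8->T; records B1=F, B2=E, B3=T, B5=F, B6=T, B6=F, B7=F, B8=T
run #8 (m=3, r=0) runs B2->S, B1->F, B3->F, B4->T, B5->T, B6->F, B8->F; records B1=F, B2=S, B3=F, B4=T, B5=T, B6=F, B8=F
run #9 (m=1, r=3) runs B2->S, B1->F, B3->T, B5->T, B6->F, B8->F; records B1=F, B2=S, B3=T, B5=T, B6=F, B8=F
pool-wide coverage (14 outcomes): B1=F, B2=S, B2=E, B3=T, B3=F, B4=T, B4=F, B5=T, B5=F, B6=T, B6=F, B7=F, B8=T, B8=F
every size-1 subset falls short of the 14 outcomes (best: 8/14)
every size-2 subset falls short of the 14 outcomes (best: 13/14)
size 3: inputs {1, 2, 7} cover all 14 outcomes, and no lexicographically smaller subset of this size does

Answer: 3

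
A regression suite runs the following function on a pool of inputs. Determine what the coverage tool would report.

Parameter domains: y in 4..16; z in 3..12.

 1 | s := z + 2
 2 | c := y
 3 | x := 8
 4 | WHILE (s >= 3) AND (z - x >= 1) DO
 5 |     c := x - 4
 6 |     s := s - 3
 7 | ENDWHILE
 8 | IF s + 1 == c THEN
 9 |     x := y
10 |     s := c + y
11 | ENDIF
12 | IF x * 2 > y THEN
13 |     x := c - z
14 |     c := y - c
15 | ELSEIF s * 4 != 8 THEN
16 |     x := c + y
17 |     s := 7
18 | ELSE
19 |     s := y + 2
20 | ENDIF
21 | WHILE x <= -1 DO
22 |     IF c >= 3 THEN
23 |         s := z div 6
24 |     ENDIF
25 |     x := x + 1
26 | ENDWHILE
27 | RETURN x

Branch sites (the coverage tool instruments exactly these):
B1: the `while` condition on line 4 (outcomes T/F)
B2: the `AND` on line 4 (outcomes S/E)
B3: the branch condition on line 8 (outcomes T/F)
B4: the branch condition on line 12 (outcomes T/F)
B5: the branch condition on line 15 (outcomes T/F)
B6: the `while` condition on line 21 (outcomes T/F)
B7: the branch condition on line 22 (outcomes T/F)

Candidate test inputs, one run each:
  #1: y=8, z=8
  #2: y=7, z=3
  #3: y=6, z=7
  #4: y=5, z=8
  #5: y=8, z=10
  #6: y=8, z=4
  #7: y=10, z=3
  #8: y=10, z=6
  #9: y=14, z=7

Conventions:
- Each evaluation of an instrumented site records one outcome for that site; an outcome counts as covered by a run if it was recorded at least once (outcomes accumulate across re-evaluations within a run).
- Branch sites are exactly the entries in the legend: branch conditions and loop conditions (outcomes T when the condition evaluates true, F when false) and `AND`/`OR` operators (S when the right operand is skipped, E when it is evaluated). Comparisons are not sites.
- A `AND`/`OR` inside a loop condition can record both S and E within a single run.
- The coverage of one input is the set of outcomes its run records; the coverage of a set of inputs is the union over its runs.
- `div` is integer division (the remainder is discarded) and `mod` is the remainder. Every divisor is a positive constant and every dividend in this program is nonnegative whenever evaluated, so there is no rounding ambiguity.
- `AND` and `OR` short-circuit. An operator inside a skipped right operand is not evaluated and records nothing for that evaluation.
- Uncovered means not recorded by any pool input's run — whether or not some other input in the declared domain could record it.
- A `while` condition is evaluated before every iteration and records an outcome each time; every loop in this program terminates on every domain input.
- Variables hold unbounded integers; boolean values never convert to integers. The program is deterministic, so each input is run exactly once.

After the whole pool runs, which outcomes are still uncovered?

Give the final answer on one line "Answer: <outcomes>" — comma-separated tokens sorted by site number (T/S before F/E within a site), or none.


#1 (y=8, z=8) -> B2->E, B1->F, B3->F, B4->T, B6->F; covered: B1=F, B2=E, B3=F, B4=T, B6=F
#2 (y=7, z=3) -> B2->E, B1->F, B3->F, B4->T, B6->F; covered: B1=F, B2=E, B3=F, B4=T, B6=F
#3 (y=6, z=7) -> B2->E, B1->F, B3->F, B4->T, B6->T, B7->F, B6->F; covered: B1=F, B2=E, B3=F, B4=T, B6=T, B6=F, B7=F
#4 (y=5, z=8) -> B2->E, B1->F, B3->F, B4->T, B6->T, B7->F, B6->T, B7->F, B6->T, B7->F, B6->F; covered: B1=F, B2=E, B3=F, B4=T, B6=T, B6=F, B7=F
#5 (y=8, z=10) -> B2->E, B1->T, B2->E, B1->T, B2->E, B1->T, B2->E, B1->T, B2->S, B1->F, B3->F, B4->T, B6->T, B7->T, ...; covered: B1=T, B1=F, B2=S, B2=E, B3=F, B4=T, B6=T, B6=F, B7=T
#6 (y=8, z=4) -> B2->E, B1->F, B3->F, B4->T, B6->F; covered: B1=F, B2=E, B3=F, B4=T, B6=F
#7 (y=10, z=3) -> B2->E, B1->F, B3->F, B4->T, B6->F; covered: B1=F, B2=E, B3=F, B4=T, B6=F
#8 (y=10, z=6) -> B2->E, B1->F, B3->F, B4->T, B6->F; covered: B1=F, B2=E, B3=F, B4=T, B6=F
#9 (y=14, z=7) -> B2->E, B1->F, B3->F, B4->T, B6->F; covered: B1=F, B2=E, B3=F, B4=T, B6=F
union over the pool: B1=T, B1=F, B2=S, B2=E, B3=F, B4=T, B6=T, B6=F, B7=T, B7=F
uncovered (4 of 14): B3=T, B4=F, B5=T, B5=F
Answer: B3=T, B4=F, B5=T, B5=F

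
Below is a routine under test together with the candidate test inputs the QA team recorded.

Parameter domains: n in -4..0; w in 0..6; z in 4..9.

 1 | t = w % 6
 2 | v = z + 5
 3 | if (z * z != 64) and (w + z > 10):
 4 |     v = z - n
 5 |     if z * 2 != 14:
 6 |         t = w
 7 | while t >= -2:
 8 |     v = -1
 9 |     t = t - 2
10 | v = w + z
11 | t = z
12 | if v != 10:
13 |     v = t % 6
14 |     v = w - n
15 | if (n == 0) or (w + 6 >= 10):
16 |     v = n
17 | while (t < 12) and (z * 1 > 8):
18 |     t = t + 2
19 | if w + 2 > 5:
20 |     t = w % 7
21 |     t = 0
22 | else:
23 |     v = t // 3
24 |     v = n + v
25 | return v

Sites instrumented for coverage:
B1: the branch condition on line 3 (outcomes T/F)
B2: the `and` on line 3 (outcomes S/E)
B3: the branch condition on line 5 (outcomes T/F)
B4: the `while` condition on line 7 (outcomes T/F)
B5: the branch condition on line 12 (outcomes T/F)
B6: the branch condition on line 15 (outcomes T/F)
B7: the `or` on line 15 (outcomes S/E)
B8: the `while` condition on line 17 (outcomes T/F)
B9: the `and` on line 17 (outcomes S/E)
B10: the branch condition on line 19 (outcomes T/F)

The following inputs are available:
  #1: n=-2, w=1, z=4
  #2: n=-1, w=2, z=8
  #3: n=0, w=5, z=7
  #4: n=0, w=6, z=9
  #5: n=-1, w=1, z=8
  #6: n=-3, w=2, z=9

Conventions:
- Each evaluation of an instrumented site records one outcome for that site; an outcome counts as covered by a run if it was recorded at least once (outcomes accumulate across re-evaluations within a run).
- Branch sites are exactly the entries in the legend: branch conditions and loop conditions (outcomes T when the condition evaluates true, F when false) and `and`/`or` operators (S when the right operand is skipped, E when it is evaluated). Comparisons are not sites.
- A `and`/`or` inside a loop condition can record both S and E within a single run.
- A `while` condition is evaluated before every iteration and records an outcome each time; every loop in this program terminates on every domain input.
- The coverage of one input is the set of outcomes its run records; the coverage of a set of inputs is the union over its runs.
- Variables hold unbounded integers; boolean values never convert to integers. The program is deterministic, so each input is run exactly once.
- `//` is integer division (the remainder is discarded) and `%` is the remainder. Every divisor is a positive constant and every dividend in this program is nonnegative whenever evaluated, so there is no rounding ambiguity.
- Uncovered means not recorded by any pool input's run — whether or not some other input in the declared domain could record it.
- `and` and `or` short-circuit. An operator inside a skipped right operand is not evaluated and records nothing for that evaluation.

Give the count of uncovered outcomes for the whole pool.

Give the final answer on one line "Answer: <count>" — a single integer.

run #1 (n=-2, w=1, z=4) runs B2->E, B1->F, B4->T, B4->T, B4->F, B5->T, B7->E, B6->F, B9->E, B8->F, B10->F; records B1=F, B2=E, B4=T, B4=F, B5=T, B6=F, B7=E, B8=F, B9=E, B10=F
run #2 (n=-1, w=2, z=8) runs B2->S, B1->F, B4->T, B4->T, B4->T, B4->F, B5->F, B7->E, B6->F, B9->E, B8->F, B10->F; records B1=F, B2=S, B4=T, B4=F, B5=F, B6=F, B7=E, B8=F, B9=E, B10=F
run #3 (n=0, w=5, z=7) runs B2->E, B1->T, B3->F, B4->T, B4->T, B4->T, B4->T, B4->F, B5->T, B7->S, B6->T, B9->E, B8->F, B10->T; records B1=T, B2=E, B3=F, B4=T, B4=F, B5=T, B6=T, B7=S, B8=F, B9=E, B10=T
run #4 (n=0, w=6, z=9) runs B2->E, B1->T, B3->T, B4->T, B4->T, B4->T, B4->T, B4->T, B4->F, B5->T, B7->S, B6->T, B9->E, B8->T, ...; records B1=T, B2=E, B3=T, B4=T, B4=F, B5=T, B6=T, B7=S, B8=T, B8=F, B9=S, B9=E, B10=T
run #5 (n=-1, w=1, z=8) runs B2->S, B1->F, B4->T, B4->T, B4->F, B5->T, B7->E, B6->F, B9->E, B8->F, B10->F; records B1=F, B2=S, B4=T, B4=F, B5=T, B6=F, B7=E, B8=F, B9=E, B10=F
run #6 (n=-3, w=2, z=9) runs B2->E, B1->T, B3->T, B4->T, B4->T, B4->T, B4->F, B5->T, B7->E, B6->F, B9->E, B8->T, B9->E, B8->T, ...; records B1=T, B2=E, B3=T, B4=T, B4=F, B5=T, B6=F, B7=E, B8=T, B8=F, B9=S, B9=E, B10=F
union over the pool: B1=T, B1=F, B2=S, B2=E, B3=T, B3=F, B4=T, B4=F, B5=T, B5=F, B6=T, B6=F, B7=S, B7=E, B8=T, B8=F, B9=S, B9=E, B10=T, B10=F
uncovered (0 of 20): none

Answer: 0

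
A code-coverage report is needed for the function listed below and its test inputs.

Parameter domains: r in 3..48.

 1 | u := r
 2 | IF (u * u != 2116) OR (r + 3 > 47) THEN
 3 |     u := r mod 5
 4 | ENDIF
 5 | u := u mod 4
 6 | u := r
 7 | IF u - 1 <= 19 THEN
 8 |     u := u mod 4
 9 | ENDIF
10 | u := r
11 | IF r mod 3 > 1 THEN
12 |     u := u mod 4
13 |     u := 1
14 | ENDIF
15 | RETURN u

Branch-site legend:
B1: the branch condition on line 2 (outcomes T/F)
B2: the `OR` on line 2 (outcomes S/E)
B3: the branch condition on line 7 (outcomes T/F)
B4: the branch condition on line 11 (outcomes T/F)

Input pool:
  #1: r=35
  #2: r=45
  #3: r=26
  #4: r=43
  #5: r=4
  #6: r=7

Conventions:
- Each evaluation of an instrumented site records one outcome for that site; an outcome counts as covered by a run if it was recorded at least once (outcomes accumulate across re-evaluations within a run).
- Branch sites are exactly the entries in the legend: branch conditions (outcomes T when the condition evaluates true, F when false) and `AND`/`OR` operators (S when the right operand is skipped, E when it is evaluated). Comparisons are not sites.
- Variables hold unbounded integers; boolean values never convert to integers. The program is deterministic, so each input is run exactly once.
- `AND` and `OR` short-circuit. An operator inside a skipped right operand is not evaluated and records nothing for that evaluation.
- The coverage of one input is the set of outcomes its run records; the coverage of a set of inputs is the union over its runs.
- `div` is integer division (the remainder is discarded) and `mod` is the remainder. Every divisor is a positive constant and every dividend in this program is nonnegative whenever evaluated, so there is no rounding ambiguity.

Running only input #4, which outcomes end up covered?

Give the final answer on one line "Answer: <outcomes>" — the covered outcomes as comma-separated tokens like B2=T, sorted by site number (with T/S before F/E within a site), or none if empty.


Tracing the run of input #4 (r=43):
  B2->S, B1->T, B3->F, B4->F
deduplicating events, the covered set is: B1=T, B2=S, B3=F, B4=F
Answer: B1=T, B2=S, B3=F, B4=F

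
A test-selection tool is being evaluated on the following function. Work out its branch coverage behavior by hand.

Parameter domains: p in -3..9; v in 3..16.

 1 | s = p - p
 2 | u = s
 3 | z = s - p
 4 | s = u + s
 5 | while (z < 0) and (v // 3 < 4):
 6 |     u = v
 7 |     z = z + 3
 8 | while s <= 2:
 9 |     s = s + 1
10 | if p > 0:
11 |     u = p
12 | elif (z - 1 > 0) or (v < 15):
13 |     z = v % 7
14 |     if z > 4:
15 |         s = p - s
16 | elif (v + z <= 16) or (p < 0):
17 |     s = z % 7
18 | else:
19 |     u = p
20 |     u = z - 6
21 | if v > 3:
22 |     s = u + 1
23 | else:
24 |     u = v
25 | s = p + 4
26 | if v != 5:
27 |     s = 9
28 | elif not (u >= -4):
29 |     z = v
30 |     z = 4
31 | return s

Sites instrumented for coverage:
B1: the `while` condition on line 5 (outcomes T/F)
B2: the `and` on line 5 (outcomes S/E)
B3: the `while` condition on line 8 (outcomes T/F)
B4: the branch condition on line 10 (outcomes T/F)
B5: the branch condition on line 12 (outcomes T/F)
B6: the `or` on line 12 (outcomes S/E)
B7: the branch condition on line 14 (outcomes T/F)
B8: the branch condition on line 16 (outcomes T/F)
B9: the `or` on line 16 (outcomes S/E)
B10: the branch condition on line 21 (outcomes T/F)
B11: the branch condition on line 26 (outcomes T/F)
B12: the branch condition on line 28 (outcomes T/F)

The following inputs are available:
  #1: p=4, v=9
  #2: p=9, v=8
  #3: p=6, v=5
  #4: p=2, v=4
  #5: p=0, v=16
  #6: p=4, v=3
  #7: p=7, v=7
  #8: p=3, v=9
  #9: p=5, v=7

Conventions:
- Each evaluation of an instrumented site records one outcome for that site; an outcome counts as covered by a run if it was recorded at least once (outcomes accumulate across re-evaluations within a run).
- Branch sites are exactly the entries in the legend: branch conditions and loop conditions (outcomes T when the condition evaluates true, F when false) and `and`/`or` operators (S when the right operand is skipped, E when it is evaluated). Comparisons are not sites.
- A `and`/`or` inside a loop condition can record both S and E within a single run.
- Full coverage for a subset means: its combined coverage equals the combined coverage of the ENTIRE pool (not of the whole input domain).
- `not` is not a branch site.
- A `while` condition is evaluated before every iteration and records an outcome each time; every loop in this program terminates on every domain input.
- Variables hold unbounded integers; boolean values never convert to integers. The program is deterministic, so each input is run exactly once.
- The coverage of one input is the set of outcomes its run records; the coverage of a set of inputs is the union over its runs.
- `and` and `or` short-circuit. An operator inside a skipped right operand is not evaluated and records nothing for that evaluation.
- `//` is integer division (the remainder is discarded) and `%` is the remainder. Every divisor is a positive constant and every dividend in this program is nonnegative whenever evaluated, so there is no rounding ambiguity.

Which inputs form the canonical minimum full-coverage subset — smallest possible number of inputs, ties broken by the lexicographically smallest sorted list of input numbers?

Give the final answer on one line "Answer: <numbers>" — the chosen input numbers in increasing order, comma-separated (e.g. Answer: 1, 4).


test 1 (p=4, v=9) fires B2->E, B1->T, B2->E, B1->T, B2->S, B1->F, B3->T, B3->T, B3->T, B3->F, B4->T, B10->T, B11->T; hits B1=T, B1=F, B2=S, B2=E, B3=T, B3=F, B4=T, B10=T, B11=T
test 2 (p=9, v=8) fires B2->E, B1->T, B2->E, B1->T, B2->E, B1->T, B2->S, B1->F, B3->T, B3->T, B3->T, B3->F, B4->T, B10->T, ...; hits B1=T, B1=F, B2=S, B2=E, B3=T, B3=F, B4=T, B10=T, B11=T
test 3 (p=6, v=5) fires B2->E, B1->T, B2->E, B1->T, B2->S, B1->F, B3->T, B3->T, B3->T, B3->F, B4->T, B10->T, B11->F, B12->F; hits B1=T, B1=F, B2=S, B2=E, B3=T, B3=F, B4=T, B10=T, B11=F, B12=F
test 4 (p=2, v=4) fires B2->E, B1->T, B2->S, B1->F, B3->T, B3->T, B3->T, B3->F, B4->T, B10->T, B11->T; hits B1=T, B1=F, B2=S, B2=E, B3=T, B3=F, B4=T, B10=T, B11=T
test 5 (p=0, v=16) fires B2->S, B1->F, B3->T, B3->T, B3->T, B3->F, B4->F, B6->E, B5->F, B9->S, B8->T, B10->T, B11->T; hits B1=F, B2=S, B3=T, B3=F, B4=F, B5=F, B6=E, B8=T, B9=S, B10=T, B11=T
test 6 (p=4, v=3) fires B2->E, B1->T, B2->E, B1->T, B2->S, B1->F, B3->T, B3->T, B3->T, B3->F, B4->T, B10->F, B11->T; hits B1=T, B1=F, B2=S, B2=E, B3=T, B3=F, B4=T, B10=F, B11=T
test 7 (p=7, v=7) fires B2->E, B1->T, B2->E, B1->T, B2->E, B1->T, B2->S, B1->F, B3->T, B3->T, B3->T, B3->F, B4->T, B10->T, ...; hits B1=T, B1=F, B2=S, B2=E, B3=T, B3=F, B4=T, B10=T, B11=T
test 8 (p=3, v=9) fires B2->E, B1->T, B2->S, B1->F, B3->T, B3->T, B3->T, B3->F, B4->T, B10->T, B11->T; hits B1=T, B1=F, B2=S, B2=E, B3=T, B3=F, B4=T, B10=T, B11=T
test 9 (p=5, v=7) fires B2->E, B1->T, B2->E, B1->T, B2->S, B1->F, B3->T, B3->T, B3->T, B3->F, B4->T, B10->T, B11->T; hits B1=T, B1=F, B2=S, B2=E, B3=T, B3=F, B4=T, B10=T, B11=T
the full pool covers 17 outcomes: B1=T, B1=F, B2=S, B2=E, B3=T, B3=F, B4=T, B4=F, B5=F, B6=E, B8=T, B9=S, B10=T, B10=F, B11=T, B11=F, B12=F
every size-1 subset falls short of the 17 outcomes (best: 11/17)
every size-2 subset falls short of the 17 outcomes (best: 16/17)
inputs {3, 5, 6} (size 3) cover everything; no size-3 subset with a lexicographically smaller index list covers all 17
Answer: 3, 5, 6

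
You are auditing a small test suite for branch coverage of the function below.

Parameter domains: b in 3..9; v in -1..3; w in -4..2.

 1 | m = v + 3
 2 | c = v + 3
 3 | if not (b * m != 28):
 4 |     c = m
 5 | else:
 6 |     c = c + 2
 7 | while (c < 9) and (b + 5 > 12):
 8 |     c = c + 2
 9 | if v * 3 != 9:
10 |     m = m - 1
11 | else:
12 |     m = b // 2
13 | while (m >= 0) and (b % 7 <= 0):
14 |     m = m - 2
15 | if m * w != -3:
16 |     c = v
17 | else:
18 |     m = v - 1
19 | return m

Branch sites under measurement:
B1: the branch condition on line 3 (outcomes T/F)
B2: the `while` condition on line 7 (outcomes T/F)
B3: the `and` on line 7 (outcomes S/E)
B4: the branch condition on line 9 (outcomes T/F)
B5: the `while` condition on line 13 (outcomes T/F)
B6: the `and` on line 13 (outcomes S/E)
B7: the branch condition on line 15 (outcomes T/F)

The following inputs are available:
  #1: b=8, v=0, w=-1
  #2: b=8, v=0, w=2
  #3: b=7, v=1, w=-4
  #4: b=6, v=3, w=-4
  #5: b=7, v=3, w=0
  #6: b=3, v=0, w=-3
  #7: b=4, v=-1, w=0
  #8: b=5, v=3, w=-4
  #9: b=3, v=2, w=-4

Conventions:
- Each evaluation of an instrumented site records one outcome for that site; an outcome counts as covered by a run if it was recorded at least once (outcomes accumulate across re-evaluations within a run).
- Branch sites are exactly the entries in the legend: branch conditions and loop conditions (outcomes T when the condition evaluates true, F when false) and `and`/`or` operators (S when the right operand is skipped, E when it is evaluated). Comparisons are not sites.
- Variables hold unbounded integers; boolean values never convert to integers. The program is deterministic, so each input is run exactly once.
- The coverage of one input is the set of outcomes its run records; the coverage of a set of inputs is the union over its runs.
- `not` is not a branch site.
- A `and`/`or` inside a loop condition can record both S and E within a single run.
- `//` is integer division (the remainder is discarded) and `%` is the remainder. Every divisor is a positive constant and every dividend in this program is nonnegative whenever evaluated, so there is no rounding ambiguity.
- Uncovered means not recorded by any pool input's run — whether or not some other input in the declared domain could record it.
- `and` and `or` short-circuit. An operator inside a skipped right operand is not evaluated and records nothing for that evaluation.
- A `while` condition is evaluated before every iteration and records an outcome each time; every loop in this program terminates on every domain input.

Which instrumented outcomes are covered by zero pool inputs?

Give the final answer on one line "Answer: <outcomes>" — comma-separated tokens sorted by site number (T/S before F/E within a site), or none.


input #1, b=8, v=0, w=-1: outcomes B1=F, B2=T, B2=F, B3=S, B3=E, B4=T, B5=F, B6=E, B7=T
input #2, b=8, v=0, w=2: outcomes B1=F, B2=T, B2=F, B3=S, B3=E, B4=T, B5=F, B6=E, B7=T
input #3, b=7, v=1, w=-4: outcomes B1=T, B2=F, B3=E, B4=T, B5=T, B5=F, B6=S, B6=E, B7=T
input #4, b=6, v=3, w=-4: outcomes B1=F, B2=F, B3=E, B4=F, B5=F, B6=E, B7=T
input #5, b=7, v=3, w=0: outcomes B1=F, B2=F, B3=E, B4=F, B5=T, B5=F, B6=S, B6=E, B7=T
input #6, b=3, v=0, w=-3: outcomes B1=F, B2=F, B3=E, B4=T, B5=F, B6=E, B7=T
input #7, b=4, v=-1, w=0: outcomes B1=F, B2=F, B3=E, B4=T, B5=F, B6=E, B7=T
input #8, b=5, v=3, w=-4: outcomes B1=F, B2=F, B3=E, B4=F, B5=F, B6=E, B7=T
input #9, b=3, v=2, w=-4: outcomes B1=F, B2=F, B3=E, B4=T, B5=F, B6=E, B7=T
union over the pool: B1=T, B1=F, B2=T, B2=F, B3=S, B3=E, B4=T, B4=F, B5=T, B5=F, B6=S, B6=E, B7=T
uncovered (1 of 14): B7=F
Answer: B7=F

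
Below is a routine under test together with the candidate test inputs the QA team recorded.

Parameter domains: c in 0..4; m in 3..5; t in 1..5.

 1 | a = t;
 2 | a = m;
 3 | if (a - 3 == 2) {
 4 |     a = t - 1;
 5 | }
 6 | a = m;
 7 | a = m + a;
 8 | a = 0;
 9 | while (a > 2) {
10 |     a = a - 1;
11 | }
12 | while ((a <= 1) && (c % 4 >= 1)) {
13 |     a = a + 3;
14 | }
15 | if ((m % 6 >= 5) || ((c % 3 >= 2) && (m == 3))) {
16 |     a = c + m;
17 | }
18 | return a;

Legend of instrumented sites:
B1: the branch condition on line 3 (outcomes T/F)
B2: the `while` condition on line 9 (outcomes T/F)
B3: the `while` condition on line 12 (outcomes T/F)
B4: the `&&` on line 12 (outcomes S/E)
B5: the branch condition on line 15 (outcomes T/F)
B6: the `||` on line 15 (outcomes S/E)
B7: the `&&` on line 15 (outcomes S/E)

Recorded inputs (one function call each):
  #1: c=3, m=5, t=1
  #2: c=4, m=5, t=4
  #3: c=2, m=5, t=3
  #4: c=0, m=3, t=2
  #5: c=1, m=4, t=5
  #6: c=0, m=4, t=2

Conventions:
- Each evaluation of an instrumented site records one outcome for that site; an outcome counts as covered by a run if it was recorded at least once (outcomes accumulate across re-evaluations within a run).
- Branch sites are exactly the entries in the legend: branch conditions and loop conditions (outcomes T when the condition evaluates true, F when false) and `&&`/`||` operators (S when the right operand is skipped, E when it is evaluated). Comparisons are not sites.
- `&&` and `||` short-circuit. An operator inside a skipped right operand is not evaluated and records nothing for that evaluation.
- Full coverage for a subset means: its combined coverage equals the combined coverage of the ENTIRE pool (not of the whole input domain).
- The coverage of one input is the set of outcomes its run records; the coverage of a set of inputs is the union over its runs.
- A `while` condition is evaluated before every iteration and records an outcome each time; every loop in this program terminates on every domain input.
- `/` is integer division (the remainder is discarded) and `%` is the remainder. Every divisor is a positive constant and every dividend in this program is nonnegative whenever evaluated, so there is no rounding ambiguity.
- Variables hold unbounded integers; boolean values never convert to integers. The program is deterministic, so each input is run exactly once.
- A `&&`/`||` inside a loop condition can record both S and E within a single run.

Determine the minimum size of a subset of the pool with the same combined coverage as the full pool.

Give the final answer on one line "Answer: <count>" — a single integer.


test 1 (c=3, m=5, t=1) hits B1=T, B2=F, B3=T, B3=F, B4=S, B4=E, B5=T, B6=S
test 2 (c=4, m=5, t=4) hits B1=T, B2=F, B3=F, B4=E, B5=T, B6=S
test 3 (c=2, m=5, t=3) hits B1=T, B2=F, B3=T, B3=F, B4=S, B4=E, B5=T, B6=S
test 4 (c=0, m=3, t=2) hits B1=F, B2=F, B3=F, B4=E, B5=F, B6=E, B7=S
test 5 (c=1, m=4, t=5) hits B1=F, B2=F, B3=T, B3=F, B4=S, B4=E, B5=F, B6=E, B7=S
test 6 (c=0, m=4, t=2) hits B1=F, B2=F, B3=F, B4=E, B5=F, B6=E, B7=S
the full pool covers 12 outcomes: B1=T, B1=F, B2=F, B3=T, B3=F, B4=S, B4=E, B5=T, B5=F, B6=S, B6=E, B7=S
every size-1 subset falls short of the 12 outcomes (best: 9/12)
the canonical winner is {1, 4}: size 2, full 12-outcome coverage, earliest index list among size-2 covers
Answer: 2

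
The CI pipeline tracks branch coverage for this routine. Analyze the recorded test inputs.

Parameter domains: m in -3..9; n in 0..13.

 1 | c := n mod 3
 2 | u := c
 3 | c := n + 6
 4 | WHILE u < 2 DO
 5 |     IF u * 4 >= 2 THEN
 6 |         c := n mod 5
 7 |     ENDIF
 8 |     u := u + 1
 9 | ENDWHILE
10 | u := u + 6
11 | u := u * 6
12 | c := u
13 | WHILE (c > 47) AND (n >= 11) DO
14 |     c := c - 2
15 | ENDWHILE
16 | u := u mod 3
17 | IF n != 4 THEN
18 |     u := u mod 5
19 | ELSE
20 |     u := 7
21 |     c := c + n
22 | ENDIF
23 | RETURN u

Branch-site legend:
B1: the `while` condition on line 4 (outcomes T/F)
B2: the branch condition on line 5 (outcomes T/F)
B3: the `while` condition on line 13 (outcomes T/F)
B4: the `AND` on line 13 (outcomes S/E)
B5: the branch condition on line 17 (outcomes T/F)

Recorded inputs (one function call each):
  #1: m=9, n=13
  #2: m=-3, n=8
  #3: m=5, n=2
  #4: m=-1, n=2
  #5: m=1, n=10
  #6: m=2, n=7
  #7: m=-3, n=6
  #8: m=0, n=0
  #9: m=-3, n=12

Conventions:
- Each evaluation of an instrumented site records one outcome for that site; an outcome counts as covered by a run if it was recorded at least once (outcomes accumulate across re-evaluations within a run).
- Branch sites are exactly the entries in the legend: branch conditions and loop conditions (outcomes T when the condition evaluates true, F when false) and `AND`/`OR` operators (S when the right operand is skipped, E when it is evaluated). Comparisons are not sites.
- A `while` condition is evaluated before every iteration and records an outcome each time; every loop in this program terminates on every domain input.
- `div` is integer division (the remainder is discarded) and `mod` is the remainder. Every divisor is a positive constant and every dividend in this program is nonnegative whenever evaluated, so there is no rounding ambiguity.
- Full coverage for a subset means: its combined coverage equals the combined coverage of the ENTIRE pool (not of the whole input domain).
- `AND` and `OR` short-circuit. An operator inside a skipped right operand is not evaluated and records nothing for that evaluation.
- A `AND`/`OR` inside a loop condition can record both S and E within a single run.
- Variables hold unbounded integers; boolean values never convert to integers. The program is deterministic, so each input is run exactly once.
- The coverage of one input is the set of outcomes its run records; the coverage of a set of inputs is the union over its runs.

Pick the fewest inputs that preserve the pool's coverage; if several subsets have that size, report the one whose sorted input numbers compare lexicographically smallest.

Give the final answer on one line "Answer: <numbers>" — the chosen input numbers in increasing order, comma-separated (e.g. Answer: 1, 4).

#1 (m=9, n=13) -> covered: B1=T, B1=F, B2=T, B3=T, B3=F, B4=S, B4=E, B5=T
#2 (m=-3, n=8) -> covered: B1=F, B3=F, B4=E, B5=T
#3 (m=5, n=2) -> covered: B1=F, B3=F, B4=E, B5=T
#4 (m=-1, n=2) -> covered: B1=F, B3=F, B4=E, B5=T
#5 (m=1, n=10) -> covered: B1=T, B1=F, B2=T, B3=F, B4=E, B5=T
#6 (m=2, n=7) -> covered: B1=T, B1=F, B2=T, B3=F, B4=E, B5=T
#7 (m=-3, n=6) -> covered: B1=T, B1=F, B2=T, B2=F, B3=F, B4=E, B5=T
#8 (m=0, n=0) -> covered: B1=T, B1=F, B2=T, B2=F, B3=F, B4=E, B5=T
#9 (m=-3, n=12) -> covered: B1=T, B1=F, B2=T, B2=F, B3=T, B3=F, B4=S, B4=E, B5=T
pool-wide coverage (9 outcomes): B1=T, B1=F, B2=T, B2=F, B3=T, B3=F, B4=S, B4=E, B5=T
inputs {9} (size 1) cover everything; no size-1 subset with a lexicographically smaller index list covers all 9

Answer: 9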